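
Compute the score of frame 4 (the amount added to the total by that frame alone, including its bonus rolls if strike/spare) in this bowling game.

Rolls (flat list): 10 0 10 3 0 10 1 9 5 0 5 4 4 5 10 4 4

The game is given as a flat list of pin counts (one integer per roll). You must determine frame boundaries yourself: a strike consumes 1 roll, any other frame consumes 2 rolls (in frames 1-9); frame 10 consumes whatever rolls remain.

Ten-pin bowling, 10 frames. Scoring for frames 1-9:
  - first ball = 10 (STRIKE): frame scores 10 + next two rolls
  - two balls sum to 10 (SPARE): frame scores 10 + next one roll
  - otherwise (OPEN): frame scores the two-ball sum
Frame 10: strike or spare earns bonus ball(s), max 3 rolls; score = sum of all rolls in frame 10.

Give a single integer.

Answer: 20

Derivation:
Frame 1: STRIKE. 10 + next two rolls (0+10) = 20. Cumulative: 20
Frame 2: SPARE (0+10=10). 10 + next roll (3) = 13. Cumulative: 33
Frame 3: OPEN (3+0=3). Cumulative: 36
Frame 4: STRIKE. 10 + next two rolls (1+9) = 20. Cumulative: 56
Frame 5: SPARE (1+9=10). 10 + next roll (5) = 15. Cumulative: 71
Frame 6: OPEN (5+0=5). Cumulative: 76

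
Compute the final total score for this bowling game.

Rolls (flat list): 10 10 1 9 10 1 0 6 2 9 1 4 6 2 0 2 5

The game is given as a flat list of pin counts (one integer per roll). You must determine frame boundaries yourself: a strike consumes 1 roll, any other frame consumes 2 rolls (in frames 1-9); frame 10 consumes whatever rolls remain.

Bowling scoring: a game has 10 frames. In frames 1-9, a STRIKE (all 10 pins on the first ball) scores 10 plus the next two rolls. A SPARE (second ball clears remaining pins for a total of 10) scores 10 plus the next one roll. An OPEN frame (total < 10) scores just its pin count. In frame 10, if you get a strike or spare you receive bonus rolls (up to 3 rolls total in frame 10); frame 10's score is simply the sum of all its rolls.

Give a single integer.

Answer: 116

Derivation:
Frame 1: STRIKE. 10 + next two rolls (10+1) = 21. Cumulative: 21
Frame 2: STRIKE. 10 + next two rolls (1+9) = 20. Cumulative: 41
Frame 3: SPARE (1+9=10). 10 + next roll (10) = 20. Cumulative: 61
Frame 4: STRIKE. 10 + next two rolls (1+0) = 11. Cumulative: 72
Frame 5: OPEN (1+0=1). Cumulative: 73
Frame 6: OPEN (6+2=8). Cumulative: 81
Frame 7: SPARE (9+1=10). 10 + next roll (4) = 14. Cumulative: 95
Frame 8: SPARE (4+6=10). 10 + next roll (2) = 12. Cumulative: 107
Frame 9: OPEN (2+0=2). Cumulative: 109
Frame 10: OPEN. Sum of all frame-10 rolls (2+5) = 7. Cumulative: 116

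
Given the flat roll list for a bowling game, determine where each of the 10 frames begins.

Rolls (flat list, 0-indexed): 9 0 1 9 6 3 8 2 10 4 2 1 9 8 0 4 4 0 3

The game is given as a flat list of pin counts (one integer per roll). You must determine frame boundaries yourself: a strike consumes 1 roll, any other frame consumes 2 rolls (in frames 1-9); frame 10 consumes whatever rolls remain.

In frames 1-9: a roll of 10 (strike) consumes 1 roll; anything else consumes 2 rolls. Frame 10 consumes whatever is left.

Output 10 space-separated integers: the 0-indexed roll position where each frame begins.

Answer: 0 2 4 6 8 9 11 13 15 17

Derivation:
Frame 1 starts at roll index 0: rolls=9,0 (sum=9), consumes 2 rolls
Frame 2 starts at roll index 2: rolls=1,9 (sum=10), consumes 2 rolls
Frame 3 starts at roll index 4: rolls=6,3 (sum=9), consumes 2 rolls
Frame 4 starts at roll index 6: rolls=8,2 (sum=10), consumes 2 rolls
Frame 5 starts at roll index 8: roll=10 (strike), consumes 1 roll
Frame 6 starts at roll index 9: rolls=4,2 (sum=6), consumes 2 rolls
Frame 7 starts at roll index 11: rolls=1,9 (sum=10), consumes 2 rolls
Frame 8 starts at roll index 13: rolls=8,0 (sum=8), consumes 2 rolls
Frame 9 starts at roll index 15: rolls=4,4 (sum=8), consumes 2 rolls
Frame 10 starts at roll index 17: 2 remaining rolls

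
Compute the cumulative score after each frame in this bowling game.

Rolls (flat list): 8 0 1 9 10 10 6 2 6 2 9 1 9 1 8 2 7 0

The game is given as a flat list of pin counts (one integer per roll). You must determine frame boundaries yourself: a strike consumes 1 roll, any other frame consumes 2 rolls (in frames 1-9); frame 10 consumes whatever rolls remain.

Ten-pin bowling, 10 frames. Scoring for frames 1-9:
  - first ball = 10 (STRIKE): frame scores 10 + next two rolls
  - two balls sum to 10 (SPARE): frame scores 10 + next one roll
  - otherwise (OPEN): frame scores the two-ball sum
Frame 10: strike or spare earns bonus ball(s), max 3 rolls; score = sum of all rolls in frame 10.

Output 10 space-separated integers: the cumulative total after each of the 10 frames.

Answer: 8 28 54 72 80 88 107 125 142 149

Derivation:
Frame 1: OPEN (8+0=8). Cumulative: 8
Frame 2: SPARE (1+9=10). 10 + next roll (10) = 20. Cumulative: 28
Frame 3: STRIKE. 10 + next two rolls (10+6) = 26. Cumulative: 54
Frame 4: STRIKE. 10 + next two rolls (6+2) = 18. Cumulative: 72
Frame 5: OPEN (6+2=8). Cumulative: 80
Frame 6: OPEN (6+2=8). Cumulative: 88
Frame 7: SPARE (9+1=10). 10 + next roll (9) = 19. Cumulative: 107
Frame 8: SPARE (9+1=10). 10 + next roll (8) = 18. Cumulative: 125
Frame 9: SPARE (8+2=10). 10 + next roll (7) = 17. Cumulative: 142
Frame 10: OPEN. Sum of all frame-10 rolls (7+0) = 7. Cumulative: 149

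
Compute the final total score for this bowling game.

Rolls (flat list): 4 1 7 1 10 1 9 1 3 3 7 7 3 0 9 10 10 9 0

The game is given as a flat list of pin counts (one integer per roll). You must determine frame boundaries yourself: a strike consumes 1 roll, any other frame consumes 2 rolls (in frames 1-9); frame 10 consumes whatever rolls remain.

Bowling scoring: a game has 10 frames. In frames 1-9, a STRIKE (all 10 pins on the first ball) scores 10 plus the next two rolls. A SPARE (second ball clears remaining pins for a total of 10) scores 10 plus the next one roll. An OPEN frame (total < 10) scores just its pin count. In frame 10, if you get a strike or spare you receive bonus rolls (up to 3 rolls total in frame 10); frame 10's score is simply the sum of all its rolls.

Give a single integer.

Answer: 132

Derivation:
Frame 1: OPEN (4+1=5). Cumulative: 5
Frame 2: OPEN (7+1=8). Cumulative: 13
Frame 3: STRIKE. 10 + next two rolls (1+9) = 20. Cumulative: 33
Frame 4: SPARE (1+9=10). 10 + next roll (1) = 11. Cumulative: 44
Frame 5: OPEN (1+3=4). Cumulative: 48
Frame 6: SPARE (3+7=10). 10 + next roll (7) = 17. Cumulative: 65
Frame 7: SPARE (7+3=10). 10 + next roll (0) = 10. Cumulative: 75
Frame 8: OPEN (0+9=9). Cumulative: 84
Frame 9: STRIKE. 10 + next two rolls (10+9) = 29. Cumulative: 113
Frame 10: STRIKE. Sum of all frame-10 rolls (10+9+0) = 19. Cumulative: 132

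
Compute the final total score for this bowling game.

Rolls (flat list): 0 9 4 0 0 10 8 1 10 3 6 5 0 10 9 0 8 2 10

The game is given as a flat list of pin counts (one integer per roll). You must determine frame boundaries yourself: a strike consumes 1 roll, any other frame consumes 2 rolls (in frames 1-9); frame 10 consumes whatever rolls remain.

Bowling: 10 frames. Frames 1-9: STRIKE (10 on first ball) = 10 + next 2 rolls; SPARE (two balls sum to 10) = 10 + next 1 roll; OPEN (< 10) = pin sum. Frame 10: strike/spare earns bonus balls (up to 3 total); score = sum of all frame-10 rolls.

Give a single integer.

Frame 1: OPEN (0+9=9). Cumulative: 9
Frame 2: OPEN (4+0=4). Cumulative: 13
Frame 3: SPARE (0+10=10). 10 + next roll (8) = 18. Cumulative: 31
Frame 4: OPEN (8+1=9). Cumulative: 40
Frame 5: STRIKE. 10 + next two rolls (3+6) = 19. Cumulative: 59
Frame 6: OPEN (3+6=9). Cumulative: 68
Frame 7: OPEN (5+0=5). Cumulative: 73
Frame 8: STRIKE. 10 + next two rolls (9+0) = 19. Cumulative: 92
Frame 9: OPEN (9+0=9). Cumulative: 101
Frame 10: SPARE. Sum of all frame-10 rolls (8+2+10) = 20. Cumulative: 121

Answer: 121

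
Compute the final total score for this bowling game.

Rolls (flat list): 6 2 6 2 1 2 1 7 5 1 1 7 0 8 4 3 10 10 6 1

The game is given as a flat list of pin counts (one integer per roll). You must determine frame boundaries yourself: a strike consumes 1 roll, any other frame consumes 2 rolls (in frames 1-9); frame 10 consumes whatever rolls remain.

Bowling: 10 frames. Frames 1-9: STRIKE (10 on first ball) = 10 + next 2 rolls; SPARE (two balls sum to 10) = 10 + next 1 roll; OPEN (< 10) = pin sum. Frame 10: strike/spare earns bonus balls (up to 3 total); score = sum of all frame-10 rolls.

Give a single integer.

Frame 1: OPEN (6+2=8). Cumulative: 8
Frame 2: OPEN (6+2=8). Cumulative: 16
Frame 3: OPEN (1+2=3). Cumulative: 19
Frame 4: OPEN (1+7=8). Cumulative: 27
Frame 5: OPEN (5+1=6). Cumulative: 33
Frame 6: OPEN (1+7=8). Cumulative: 41
Frame 7: OPEN (0+8=8). Cumulative: 49
Frame 8: OPEN (4+3=7). Cumulative: 56
Frame 9: STRIKE. 10 + next two rolls (10+6) = 26. Cumulative: 82
Frame 10: STRIKE. Sum of all frame-10 rolls (10+6+1) = 17. Cumulative: 99

Answer: 99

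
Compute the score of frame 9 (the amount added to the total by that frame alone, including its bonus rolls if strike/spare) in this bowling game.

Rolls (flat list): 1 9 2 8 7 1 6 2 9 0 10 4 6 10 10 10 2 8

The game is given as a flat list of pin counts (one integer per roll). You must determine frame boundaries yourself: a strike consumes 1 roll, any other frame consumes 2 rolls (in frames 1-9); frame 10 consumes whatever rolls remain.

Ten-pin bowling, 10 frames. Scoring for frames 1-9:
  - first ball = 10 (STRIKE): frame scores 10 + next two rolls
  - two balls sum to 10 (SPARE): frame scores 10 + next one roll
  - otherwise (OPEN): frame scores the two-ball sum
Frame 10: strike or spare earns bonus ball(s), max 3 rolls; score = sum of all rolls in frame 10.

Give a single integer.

Frame 1: SPARE (1+9=10). 10 + next roll (2) = 12. Cumulative: 12
Frame 2: SPARE (2+8=10). 10 + next roll (7) = 17. Cumulative: 29
Frame 3: OPEN (7+1=8). Cumulative: 37
Frame 4: OPEN (6+2=8). Cumulative: 45
Frame 5: OPEN (9+0=9). Cumulative: 54
Frame 6: STRIKE. 10 + next two rolls (4+6) = 20. Cumulative: 74
Frame 7: SPARE (4+6=10). 10 + next roll (10) = 20. Cumulative: 94
Frame 8: STRIKE. 10 + next two rolls (10+10) = 30. Cumulative: 124
Frame 9: STRIKE. 10 + next two rolls (10+2) = 22. Cumulative: 146
Frame 10: STRIKE. Sum of all frame-10 rolls (10+2+8) = 20. Cumulative: 166

Answer: 22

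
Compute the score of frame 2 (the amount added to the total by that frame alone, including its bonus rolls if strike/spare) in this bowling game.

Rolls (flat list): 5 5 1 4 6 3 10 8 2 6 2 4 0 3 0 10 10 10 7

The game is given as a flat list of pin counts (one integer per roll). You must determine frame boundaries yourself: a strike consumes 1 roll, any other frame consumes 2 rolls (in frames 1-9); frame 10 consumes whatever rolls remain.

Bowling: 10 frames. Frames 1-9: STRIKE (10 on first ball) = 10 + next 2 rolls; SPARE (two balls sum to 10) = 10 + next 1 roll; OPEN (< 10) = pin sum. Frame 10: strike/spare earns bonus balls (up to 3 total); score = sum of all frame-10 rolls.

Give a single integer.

Frame 1: SPARE (5+5=10). 10 + next roll (1) = 11. Cumulative: 11
Frame 2: OPEN (1+4=5). Cumulative: 16
Frame 3: OPEN (6+3=9). Cumulative: 25
Frame 4: STRIKE. 10 + next two rolls (8+2) = 20. Cumulative: 45

Answer: 5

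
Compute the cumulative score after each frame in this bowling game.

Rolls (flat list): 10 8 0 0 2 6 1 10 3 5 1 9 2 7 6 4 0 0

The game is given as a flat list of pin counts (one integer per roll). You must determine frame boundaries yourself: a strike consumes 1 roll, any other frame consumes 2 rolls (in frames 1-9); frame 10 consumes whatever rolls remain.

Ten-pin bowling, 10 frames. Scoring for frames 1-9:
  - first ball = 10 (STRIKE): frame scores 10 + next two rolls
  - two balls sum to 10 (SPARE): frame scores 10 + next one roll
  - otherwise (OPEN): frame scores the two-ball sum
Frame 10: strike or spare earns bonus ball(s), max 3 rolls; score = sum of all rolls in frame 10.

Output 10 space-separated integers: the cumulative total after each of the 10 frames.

Frame 1: STRIKE. 10 + next two rolls (8+0) = 18. Cumulative: 18
Frame 2: OPEN (8+0=8). Cumulative: 26
Frame 3: OPEN (0+2=2). Cumulative: 28
Frame 4: OPEN (6+1=7). Cumulative: 35
Frame 5: STRIKE. 10 + next two rolls (3+5) = 18. Cumulative: 53
Frame 6: OPEN (3+5=8). Cumulative: 61
Frame 7: SPARE (1+9=10). 10 + next roll (2) = 12. Cumulative: 73
Frame 8: OPEN (2+7=9). Cumulative: 82
Frame 9: SPARE (6+4=10). 10 + next roll (0) = 10. Cumulative: 92
Frame 10: OPEN. Sum of all frame-10 rolls (0+0) = 0. Cumulative: 92

Answer: 18 26 28 35 53 61 73 82 92 92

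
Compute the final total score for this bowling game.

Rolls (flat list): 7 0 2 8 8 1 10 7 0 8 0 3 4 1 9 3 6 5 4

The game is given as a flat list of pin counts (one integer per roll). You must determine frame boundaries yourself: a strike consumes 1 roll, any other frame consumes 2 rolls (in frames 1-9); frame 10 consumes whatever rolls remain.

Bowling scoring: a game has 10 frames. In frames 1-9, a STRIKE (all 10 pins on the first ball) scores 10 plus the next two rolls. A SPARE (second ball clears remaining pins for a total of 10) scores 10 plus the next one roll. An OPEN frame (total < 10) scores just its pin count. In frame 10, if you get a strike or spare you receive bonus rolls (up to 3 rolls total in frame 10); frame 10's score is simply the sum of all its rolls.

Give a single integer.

Frame 1: OPEN (7+0=7). Cumulative: 7
Frame 2: SPARE (2+8=10). 10 + next roll (8) = 18. Cumulative: 25
Frame 3: OPEN (8+1=9). Cumulative: 34
Frame 4: STRIKE. 10 + next two rolls (7+0) = 17. Cumulative: 51
Frame 5: OPEN (7+0=7). Cumulative: 58
Frame 6: OPEN (8+0=8). Cumulative: 66
Frame 7: OPEN (3+4=7). Cumulative: 73
Frame 8: SPARE (1+9=10). 10 + next roll (3) = 13. Cumulative: 86
Frame 9: OPEN (3+6=9). Cumulative: 95
Frame 10: OPEN. Sum of all frame-10 rolls (5+4) = 9. Cumulative: 104

Answer: 104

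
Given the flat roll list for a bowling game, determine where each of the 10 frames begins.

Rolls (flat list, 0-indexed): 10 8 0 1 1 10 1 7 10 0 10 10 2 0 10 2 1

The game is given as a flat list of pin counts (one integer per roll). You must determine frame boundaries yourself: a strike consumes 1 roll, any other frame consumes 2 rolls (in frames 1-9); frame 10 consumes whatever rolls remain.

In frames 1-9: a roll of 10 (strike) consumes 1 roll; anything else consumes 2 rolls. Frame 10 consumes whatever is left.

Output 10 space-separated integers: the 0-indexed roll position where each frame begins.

Answer: 0 1 3 5 6 8 9 11 12 14

Derivation:
Frame 1 starts at roll index 0: roll=10 (strike), consumes 1 roll
Frame 2 starts at roll index 1: rolls=8,0 (sum=8), consumes 2 rolls
Frame 3 starts at roll index 3: rolls=1,1 (sum=2), consumes 2 rolls
Frame 4 starts at roll index 5: roll=10 (strike), consumes 1 roll
Frame 5 starts at roll index 6: rolls=1,7 (sum=8), consumes 2 rolls
Frame 6 starts at roll index 8: roll=10 (strike), consumes 1 roll
Frame 7 starts at roll index 9: rolls=0,10 (sum=10), consumes 2 rolls
Frame 8 starts at roll index 11: roll=10 (strike), consumes 1 roll
Frame 9 starts at roll index 12: rolls=2,0 (sum=2), consumes 2 rolls
Frame 10 starts at roll index 14: 3 remaining rolls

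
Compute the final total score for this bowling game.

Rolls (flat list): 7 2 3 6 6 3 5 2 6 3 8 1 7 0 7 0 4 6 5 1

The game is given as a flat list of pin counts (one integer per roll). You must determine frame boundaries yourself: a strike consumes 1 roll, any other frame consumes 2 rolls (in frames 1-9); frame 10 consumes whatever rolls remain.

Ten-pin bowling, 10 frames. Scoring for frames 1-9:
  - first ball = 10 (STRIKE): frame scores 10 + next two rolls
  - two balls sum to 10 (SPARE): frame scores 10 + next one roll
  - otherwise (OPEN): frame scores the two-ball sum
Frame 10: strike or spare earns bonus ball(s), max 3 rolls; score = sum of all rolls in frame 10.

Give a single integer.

Frame 1: OPEN (7+2=9). Cumulative: 9
Frame 2: OPEN (3+6=9). Cumulative: 18
Frame 3: OPEN (6+3=9). Cumulative: 27
Frame 4: OPEN (5+2=7). Cumulative: 34
Frame 5: OPEN (6+3=9). Cumulative: 43
Frame 6: OPEN (8+1=9). Cumulative: 52
Frame 7: OPEN (7+0=7). Cumulative: 59
Frame 8: OPEN (7+0=7). Cumulative: 66
Frame 9: SPARE (4+6=10). 10 + next roll (5) = 15. Cumulative: 81
Frame 10: OPEN. Sum of all frame-10 rolls (5+1) = 6. Cumulative: 87

Answer: 87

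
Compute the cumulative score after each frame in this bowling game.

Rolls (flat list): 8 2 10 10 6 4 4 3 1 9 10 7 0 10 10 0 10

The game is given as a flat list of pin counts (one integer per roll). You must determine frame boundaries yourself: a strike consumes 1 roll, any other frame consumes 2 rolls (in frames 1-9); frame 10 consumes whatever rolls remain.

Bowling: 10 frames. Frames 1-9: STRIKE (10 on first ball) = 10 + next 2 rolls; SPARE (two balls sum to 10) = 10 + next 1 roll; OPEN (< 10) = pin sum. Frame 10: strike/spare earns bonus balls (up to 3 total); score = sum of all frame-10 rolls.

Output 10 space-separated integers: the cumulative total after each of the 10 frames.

Frame 1: SPARE (8+2=10). 10 + next roll (10) = 20. Cumulative: 20
Frame 2: STRIKE. 10 + next two rolls (10+6) = 26. Cumulative: 46
Frame 3: STRIKE. 10 + next two rolls (6+4) = 20. Cumulative: 66
Frame 4: SPARE (6+4=10). 10 + next roll (4) = 14. Cumulative: 80
Frame 5: OPEN (4+3=7). Cumulative: 87
Frame 6: SPARE (1+9=10). 10 + next roll (10) = 20. Cumulative: 107
Frame 7: STRIKE. 10 + next two rolls (7+0) = 17. Cumulative: 124
Frame 8: OPEN (7+0=7). Cumulative: 131
Frame 9: STRIKE. 10 + next two rolls (10+0) = 20. Cumulative: 151
Frame 10: STRIKE. Sum of all frame-10 rolls (10+0+10) = 20. Cumulative: 171

Answer: 20 46 66 80 87 107 124 131 151 171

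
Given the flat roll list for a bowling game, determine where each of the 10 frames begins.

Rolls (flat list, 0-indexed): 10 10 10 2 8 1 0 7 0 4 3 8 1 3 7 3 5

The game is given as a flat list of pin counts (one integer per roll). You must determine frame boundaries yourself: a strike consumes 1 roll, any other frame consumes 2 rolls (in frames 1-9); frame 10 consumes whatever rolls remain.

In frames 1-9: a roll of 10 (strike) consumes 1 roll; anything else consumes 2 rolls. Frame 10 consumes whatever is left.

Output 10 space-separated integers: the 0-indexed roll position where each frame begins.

Answer: 0 1 2 3 5 7 9 11 13 15

Derivation:
Frame 1 starts at roll index 0: roll=10 (strike), consumes 1 roll
Frame 2 starts at roll index 1: roll=10 (strike), consumes 1 roll
Frame 3 starts at roll index 2: roll=10 (strike), consumes 1 roll
Frame 4 starts at roll index 3: rolls=2,8 (sum=10), consumes 2 rolls
Frame 5 starts at roll index 5: rolls=1,0 (sum=1), consumes 2 rolls
Frame 6 starts at roll index 7: rolls=7,0 (sum=7), consumes 2 rolls
Frame 7 starts at roll index 9: rolls=4,3 (sum=7), consumes 2 rolls
Frame 8 starts at roll index 11: rolls=8,1 (sum=9), consumes 2 rolls
Frame 9 starts at roll index 13: rolls=3,7 (sum=10), consumes 2 rolls
Frame 10 starts at roll index 15: 2 remaining rolls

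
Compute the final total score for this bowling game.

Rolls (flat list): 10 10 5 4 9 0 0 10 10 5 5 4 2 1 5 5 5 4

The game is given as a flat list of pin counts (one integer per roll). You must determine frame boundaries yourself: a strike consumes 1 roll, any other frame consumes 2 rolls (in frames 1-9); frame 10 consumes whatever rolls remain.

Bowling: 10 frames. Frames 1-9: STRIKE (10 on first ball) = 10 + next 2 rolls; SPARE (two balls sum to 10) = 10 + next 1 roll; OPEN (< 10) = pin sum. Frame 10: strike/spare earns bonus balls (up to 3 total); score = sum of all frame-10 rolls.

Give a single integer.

Answer: 142

Derivation:
Frame 1: STRIKE. 10 + next two rolls (10+5) = 25. Cumulative: 25
Frame 2: STRIKE. 10 + next two rolls (5+4) = 19. Cumulative: 44
Frame 3: OPEN (5+4=9). Cumulative: 53
Frame 4: OPEN (9+0=9). Cumulative: 62
Frame 5: SPARE (0+10=10). 10 + next roll (10) = 20. Cumulative: 82
Frame 6: STRIKE. 10 + next two rolls (5+5) = 20. Cumulative: 102
Frame 7: SPARE (5+5=10). 10 + next roll (4) = 14. Cumulative: 116
Frame 8: OPEN (4+2=6). Cumulative: 122
Frame 9: OPEN (1+5=6). Cumulative: 128
Frame 10: SPARE. Sum of all frame-10 rolls (5+5+4) = 14. Cumulative: 142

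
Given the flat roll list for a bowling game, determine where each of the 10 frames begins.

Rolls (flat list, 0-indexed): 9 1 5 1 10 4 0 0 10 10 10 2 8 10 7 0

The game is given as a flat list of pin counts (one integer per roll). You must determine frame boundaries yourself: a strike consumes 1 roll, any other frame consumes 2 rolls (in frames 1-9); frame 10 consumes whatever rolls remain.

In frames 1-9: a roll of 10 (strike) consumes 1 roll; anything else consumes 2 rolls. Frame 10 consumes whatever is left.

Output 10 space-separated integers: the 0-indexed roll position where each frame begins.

Answer: 0 2 4 5 7 9 10 11 13 14

Derivation:
Frame 1 starts at roll index 0: rolls=9,1 (sum=10), consumes 2 rolls
Frame 2 starts at roll index 2: rolls=5,1 (sum=6), consumes 2 rolls
Frame 3 starts at roll index 4: roll=10 (strike), consumes 1 roll
Frame 4 starts at roll index 5: rolls=4,0 (sum=4), consumes 2 rolls
Frame 5 starts at roll index 7: rolls=0,10 (sum=10), consumes 2 rolls
Frame 6 starts at roll index 9: roll=10 (strike), consumes 1 roll
Frame 7 starts at roll index 10: roll=10 (strike), consumes 1 roll
Frame 8 starts at roll index 11: rolls=2,8 (sum=10), consumes 2 rolls
Frame 9 starts at roll index 13: roll=10 (strike), consumes 1 roll
Frame 10 starts at roll index 14: 2 remaining rolls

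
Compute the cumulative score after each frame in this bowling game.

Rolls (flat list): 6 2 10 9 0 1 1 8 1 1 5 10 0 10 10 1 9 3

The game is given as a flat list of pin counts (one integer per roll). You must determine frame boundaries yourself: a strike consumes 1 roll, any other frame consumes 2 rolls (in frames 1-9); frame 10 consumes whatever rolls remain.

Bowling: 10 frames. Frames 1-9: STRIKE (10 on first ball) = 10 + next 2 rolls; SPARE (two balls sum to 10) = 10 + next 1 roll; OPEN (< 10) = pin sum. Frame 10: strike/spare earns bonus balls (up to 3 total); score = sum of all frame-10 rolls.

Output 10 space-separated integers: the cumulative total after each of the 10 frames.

Answer: 8 27 36 38 47 53 73 93 113 126

Derivation:
Frame 1: OPEN (6+2=8). Cumulative: 8
Frame 2: STRIKE. 10 + next two rolls (9+0) = 19. Cumulative: 27
Frame 3: OPEN (9+0=9). Cumulative: 36
Frame 4: OPEN (1+1=2). Cumulative: 38
Frame 5: OPEN (8+1=9). Cumulative: 47
Frame 6: OPEN (1+5=6). Cumulative: 53
Frame 7: STRIKE. 10 + next two rolls (0+10) = 20. Cumulative: 73
Frame 8: SPARE (0+10=10). 10 + next roll (10) = 20. Cumulative: 93
Frame 9: STRIKE. 10 + next two rolls (1+9) = 20. Cumulative: 113
Frame 10: SPARE. Sum of all frame-10 rolls (1+9+3) = 13. Cumulative: 126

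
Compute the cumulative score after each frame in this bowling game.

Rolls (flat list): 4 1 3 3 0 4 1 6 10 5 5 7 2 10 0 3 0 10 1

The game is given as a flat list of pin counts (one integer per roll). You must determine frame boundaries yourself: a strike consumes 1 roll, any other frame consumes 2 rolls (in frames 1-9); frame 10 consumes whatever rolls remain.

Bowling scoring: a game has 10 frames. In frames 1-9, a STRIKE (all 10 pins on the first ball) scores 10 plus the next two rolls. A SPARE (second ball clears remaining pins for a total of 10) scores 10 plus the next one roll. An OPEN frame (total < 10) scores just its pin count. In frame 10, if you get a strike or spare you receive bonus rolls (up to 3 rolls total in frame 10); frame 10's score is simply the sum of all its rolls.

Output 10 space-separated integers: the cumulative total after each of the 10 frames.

Frame 1: OPEN (4+1=5). Cumulative: 5
Frame 2: OPEN (3+3=6). Cumulative: 11
Frame 3: OPEN (0+4=4). Cumulative: 15
Frame 4: OPEN (1+6=7). Cumulative: 22
Frame 5: STRIKE. 10 + next two rolls (5+5) = 20. Cumulative: 42
Frame 6: SPARE (5+5=10). 10 + next roll (7) = 17. Cumulative: 59
Frame 7: OPEN (7+2=9). Cumulative: 68
Frame 8: STRIKE. 10 + next two rolls (0+3) = 13. Cumulative: 81
Frame 9: OPEN (0+3=3). Cumulative: 84
Frame 10: SPARE. Sum of all frame-10 rolls (0+10+1) = 11. Cumulative: 95

Answer: 5 11 15 22 42 59 68 81 84 95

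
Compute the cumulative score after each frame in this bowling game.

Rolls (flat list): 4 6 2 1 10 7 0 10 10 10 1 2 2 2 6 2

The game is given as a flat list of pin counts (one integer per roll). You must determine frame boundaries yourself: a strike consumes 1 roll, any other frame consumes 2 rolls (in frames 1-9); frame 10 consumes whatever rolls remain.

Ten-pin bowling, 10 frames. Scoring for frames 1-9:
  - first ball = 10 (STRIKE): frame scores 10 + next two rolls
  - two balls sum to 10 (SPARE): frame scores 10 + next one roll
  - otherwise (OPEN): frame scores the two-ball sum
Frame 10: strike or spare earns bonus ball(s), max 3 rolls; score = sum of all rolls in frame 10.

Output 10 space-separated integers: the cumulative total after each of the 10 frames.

Answer: 12 15 32 39 69 90 103 106 110 118

Derivation:
Frame 1: SPARE (4+6=10). 10 + next roll (2) = 12. Cumulative: 12
Frame 2: OPEN (2+1=3). Cumulative: 15
Frame 3: STRIKE. 10 + next two rolls (7+0) = 17. Cumulative: 32
Frame 4: OPEN (7+0=7). Cumulative: 39
Frame 5: STRIKE. 10 + next two rolls (10+10) = 30. Cumulative: 69
Frame 6: STRIKE. 10 + next two rolls (10+1) = 21. Cumulative: 90
Frame 7: STRIKE. 10 + next two rolls (1+2) = 13. Cumulative: 103
Frame 8: OPEN (1+2=3). Cumulative: 106
Frame 9: OPEN (2+2=4). Cumulative: 110
Frame 10: OPEN. Sum of all frame-10 rolls (6+2) = 8. Cumulative: 118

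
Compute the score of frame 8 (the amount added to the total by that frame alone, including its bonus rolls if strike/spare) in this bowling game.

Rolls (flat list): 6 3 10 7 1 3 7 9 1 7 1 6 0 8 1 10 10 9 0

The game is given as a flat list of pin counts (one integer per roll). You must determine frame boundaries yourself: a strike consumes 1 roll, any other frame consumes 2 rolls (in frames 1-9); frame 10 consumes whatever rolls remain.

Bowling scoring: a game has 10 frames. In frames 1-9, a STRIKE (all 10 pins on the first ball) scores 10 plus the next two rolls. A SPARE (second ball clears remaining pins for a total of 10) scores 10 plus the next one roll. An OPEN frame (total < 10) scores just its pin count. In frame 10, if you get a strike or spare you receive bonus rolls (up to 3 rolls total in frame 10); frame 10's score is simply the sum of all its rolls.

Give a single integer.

Frame 1: OPEN (6+3=9). Cumulative: 9
Frame 2: STRIKE. 10 + next two rolls (7+1) = 18. Cumulative: 27
Frame 3: OPEN (7+1=8). Cumulative: 35
Frame 4: SPARE (3+7=10). 10 + next roll (9) = 19. Cumulative: 54
Frame 5: SPARE (9+1=10). 10 + next roll (7) = 17. Cumulative: 71
Frame 6: OPEN (7+1=8). Cumulative: 79
Frame 7: OPEN (6+0=6). Cumulative: 85
Frame 8: OPEN (8+1=9). Cumulative: 94
Frame 9: STRIKE. 10 + next two rolls (10+9) = 29. Cumulative: 123
Frame 10: STRIKE. Sum of all frame-10 rolls (10+9+0) = 19. Cumulative: 142

Answer: 9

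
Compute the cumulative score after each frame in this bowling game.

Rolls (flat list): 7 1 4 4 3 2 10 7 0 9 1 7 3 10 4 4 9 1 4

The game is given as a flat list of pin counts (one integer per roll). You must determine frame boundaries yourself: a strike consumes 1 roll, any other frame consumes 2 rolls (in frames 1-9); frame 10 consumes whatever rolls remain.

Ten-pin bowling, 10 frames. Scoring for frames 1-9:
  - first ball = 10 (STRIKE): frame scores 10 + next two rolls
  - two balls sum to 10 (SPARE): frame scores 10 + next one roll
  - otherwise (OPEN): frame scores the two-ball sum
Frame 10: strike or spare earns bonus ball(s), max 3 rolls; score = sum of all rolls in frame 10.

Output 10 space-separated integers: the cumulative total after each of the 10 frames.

Frame 1: OPEN (7+1=8). Cumulative: 8
Frame 2: OPEN (4+4=8). Cumulative: 16
Frame 3: OPEN (3+2=5). Cumulative: 21
Frame 4: STRIKE. 10 + next two rolls (7+0) = 17. Cumulative: 38
Frame 5: OPEN (7+0=7). Cumulative: 45
Frame 6: SPARE (9+1=10). 10 + next roll (7) = 17. Cumulative: 62
Frame 7: SPARE (7+3=10). 10 + next roll (10) = 20. Cumulative: 82
Frame 8: STRIKE. 10 + next two rolls (4+4) = 18. Cumulative: 100
Frame 9: OPEN (4+4=8). Cumulative: 108
Frame 10: SPARE. Sum of all frame-10 rolls (9+1+4) = 14. Cumulative: 122

Answer: 8 16 21 38 45 62 82 100 108 122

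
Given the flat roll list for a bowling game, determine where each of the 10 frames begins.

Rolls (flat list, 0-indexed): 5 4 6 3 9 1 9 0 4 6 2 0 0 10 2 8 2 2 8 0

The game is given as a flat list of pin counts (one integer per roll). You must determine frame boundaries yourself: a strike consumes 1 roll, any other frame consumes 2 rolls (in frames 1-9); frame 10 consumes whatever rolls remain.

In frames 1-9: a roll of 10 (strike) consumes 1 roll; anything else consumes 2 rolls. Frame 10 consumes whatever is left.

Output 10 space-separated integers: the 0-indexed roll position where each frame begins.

Frame 1 starts at roll index 0: rolls=5,4 (sum=9), consumes 2 rolls
Frame 2 starts at roll index 2: rolls=6,3 (sum=9), consumes 2 rolls
Frame 3 starts at roll index 4: rolls=9,1 (sum=10), consumes 2 rolls
Frame 4 starts at roll index 6: rolls=9,0 (sum=9), consumes 2 rolls
Frame 5 starts at roll index 8: rolls=4,6 (sum=10), consumes 2 rolls
Frame 6 starts at roll index 10: rolls=2,0 (sum=2), consumes 2 rolls
Frame 7 starts at roll index 12: rolls=0,10 (sum=10), consumes 2 rolls
Frame 8 starts at roll index 14: rolls=2,8 (sum=10), consumes 2 rolls
Frame 9 starts at roll index 16: rolls=2,2 (sum=4), consumes 2 rolls
Frame 10 starts at roll index 18: 2 remaining rolls

Answer: 0 2 4 6 8 10 12 14 16 18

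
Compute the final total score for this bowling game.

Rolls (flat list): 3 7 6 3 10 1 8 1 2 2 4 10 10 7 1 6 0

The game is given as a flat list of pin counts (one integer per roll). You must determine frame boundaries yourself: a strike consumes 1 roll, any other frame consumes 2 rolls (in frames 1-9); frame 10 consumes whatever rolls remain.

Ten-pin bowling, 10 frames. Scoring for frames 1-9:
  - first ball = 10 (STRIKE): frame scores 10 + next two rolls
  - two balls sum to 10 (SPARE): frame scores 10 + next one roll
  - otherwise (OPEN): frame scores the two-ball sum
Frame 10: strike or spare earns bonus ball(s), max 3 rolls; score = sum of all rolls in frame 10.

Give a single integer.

Frame 1: SPARE (3+7=10). 10 + next roll (6) = 16. Cumulative: 16
Frame 2: OPEN (6+3=9). Cumulative: 25
Frame 3: STRIKE. 10 + next two rolls (1+8) = 19. Cumulative: 44
Frame 4: OPEN (1+8=9). Cumulative: 53
Frame 5: OPEN (1+2=3). Cumulative: 56
Frame 6: OPEN (2+4=6). Cumulative: 62
Frame 7: STRIKE. 10 + next two rolls (10+7) = 27. Cumulative: 89
Frame 8: STRIKE. 10 + next two rolls (7+1) = 18. Cumulative: 107
Frame 9: OPEN (7+1=8). Cumulative: 115
Frame 10: OPEN. Sum of all frame-10 rolls (6+0) = 6. Cumulative: 121

Answer: 121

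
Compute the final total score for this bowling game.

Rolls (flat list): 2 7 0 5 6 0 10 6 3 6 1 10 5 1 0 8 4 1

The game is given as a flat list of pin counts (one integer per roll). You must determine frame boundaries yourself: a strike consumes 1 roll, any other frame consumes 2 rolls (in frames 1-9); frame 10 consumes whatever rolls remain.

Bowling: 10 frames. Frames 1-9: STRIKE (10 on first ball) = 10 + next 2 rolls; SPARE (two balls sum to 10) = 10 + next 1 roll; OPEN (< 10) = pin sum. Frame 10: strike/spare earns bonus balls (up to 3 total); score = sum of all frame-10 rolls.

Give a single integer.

Frame 1: OPEN (2+7=9). Cumulative: 9
Frame 2: OPEN (0+5=5). Cumulative: 14
Frame 3: OPEN (6+0=6). Cumulative: 20
Frame 4: STRIKE. 10 + next two rolls (6+3) = 19. Cumulative: 39
Frame 5: OPEN (6+3=9). Cumulative: 48
Frame 6: OPEN (6+1=7). Cumulative: 55
Frame 7: STRIKE. 10 + next two rolls (5+1) = 16. Cumulative: 71
Frame 8: OPEN (5+1=6). Cumulative: 77
Frame 9: OPEN (0+8=8). Cumulative: 85
Frame 10: OPEN. Sum of all frame-10 rolls (4+1) = 5. Cumulative: 90

Answer: 90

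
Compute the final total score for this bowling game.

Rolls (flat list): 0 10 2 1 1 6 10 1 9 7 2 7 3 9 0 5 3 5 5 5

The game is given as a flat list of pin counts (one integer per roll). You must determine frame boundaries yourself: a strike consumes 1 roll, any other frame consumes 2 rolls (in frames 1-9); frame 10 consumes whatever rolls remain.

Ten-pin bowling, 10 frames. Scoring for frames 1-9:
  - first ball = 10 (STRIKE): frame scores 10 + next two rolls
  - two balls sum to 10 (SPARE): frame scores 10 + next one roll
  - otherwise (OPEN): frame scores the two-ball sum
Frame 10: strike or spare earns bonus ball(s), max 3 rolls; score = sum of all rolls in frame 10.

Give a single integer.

Frame 1: SPARE (0+10=10). 10 + next roll (2) = 12. Cumulative: 12
Frame 2: OPEN (2+1=3). Cumulative: 15
Frame 3: OPEN (1+6=7). Cumulative: 22
Frame 4: STRIKE. 10 + next two rolls (1+9) = 20. Cumulative: 42
Frame 5: SPARE (1+9=10). 10 + next roll (7) = 17. Cumulative: 59
Frame 6: OPEN (7+2=9). Cumulative: 68
Frame 7: SPARE (7+3=10). 10 + next roll (9) = 19. Cumulative: 87
Frame 8: OPEN (9+0=9). Cumulative: 96
Frame 9: OPEN (5+3=8). Cumulative: 104
Frame 10: SPARE. Sum of all frame-10 rolls (5+5+5) = 15. Cumulative: 119

Answer: 119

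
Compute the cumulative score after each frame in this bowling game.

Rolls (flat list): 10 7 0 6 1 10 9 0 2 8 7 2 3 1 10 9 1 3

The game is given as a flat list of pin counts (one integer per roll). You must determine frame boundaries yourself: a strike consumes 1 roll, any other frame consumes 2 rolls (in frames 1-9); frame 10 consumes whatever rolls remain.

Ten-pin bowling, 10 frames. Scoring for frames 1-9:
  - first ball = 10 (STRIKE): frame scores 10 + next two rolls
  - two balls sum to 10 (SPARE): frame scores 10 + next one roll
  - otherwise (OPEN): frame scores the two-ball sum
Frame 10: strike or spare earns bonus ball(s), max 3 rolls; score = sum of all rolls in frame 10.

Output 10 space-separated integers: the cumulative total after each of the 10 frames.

Answer: 17 24 31 50 59 76 85 89 109 122

Derivation:
Frame 1: STRIKE. 10 + next two rolls (7+0) = 17. Cumulative: 17
Frame 2: OPEN (7+0=7). Cumulative: 24
Frame 3: OPEN (6+1=7). Cumulative: 31
Frame 4: STRIKE. 10 + next two rolls (9+0) = 19. Cumulative: 50
Frame 5: OPEN (9+0=9). Cumulative: 59
Frame 6: SPARE (2+8=10). 10 + next roll (7) = 17. Cumulative: 76
Frame 7: OPEN (7+2=9). Cumulative: 85
Frame 8: OPEN (3+1=4). Cumulative: 89
Frame 9: STRIKE. 10 + next two rolls (9+1) = 20. Cumulative: 109
Frame 10: SPARE. Sum of all frame-10 rolls (9+1+3) = 13. Cumulative: 122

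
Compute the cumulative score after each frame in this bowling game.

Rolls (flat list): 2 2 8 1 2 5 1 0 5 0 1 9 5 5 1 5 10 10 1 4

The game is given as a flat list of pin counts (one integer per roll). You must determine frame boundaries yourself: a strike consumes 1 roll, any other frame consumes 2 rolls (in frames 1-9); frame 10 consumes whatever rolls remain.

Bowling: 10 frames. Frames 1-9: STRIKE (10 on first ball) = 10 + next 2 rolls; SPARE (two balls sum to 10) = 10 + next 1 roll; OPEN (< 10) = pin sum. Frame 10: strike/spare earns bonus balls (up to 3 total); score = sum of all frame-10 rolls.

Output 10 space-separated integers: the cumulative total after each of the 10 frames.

Answer: 4 13 20 21 26 41 52 58 79 94

Derivation:
Frame 1: OPEN (2+2=4). Cumulative: 4
Frame 2: OPEN (8+1=9). Cumulative: 13
Frame 3: OPEN (2+5=7). Cumulative: 20
Frame 4: OPEN (1+0=1). Cumulative: 21
Frame 5: OPEN (5+0=5). Cumulative: 26
Frame 6: SPARE (1+9=10). 10 + next roll (5) = 15. Cumulative: 41
Frame 7: SPARE (5+5=10). 10 + next roll (1) = 11. Cumulative: 52
Frame 8: OPEN (1+5=6). Cumulative: 58
Frame 9: STRIKE. 10 + next two rolls (10+1) = 21. Cumulative: 79
Frame 10: STRIKE. Sum of all frame-10 rolls (10+1+4) = 15. Cumulative: 94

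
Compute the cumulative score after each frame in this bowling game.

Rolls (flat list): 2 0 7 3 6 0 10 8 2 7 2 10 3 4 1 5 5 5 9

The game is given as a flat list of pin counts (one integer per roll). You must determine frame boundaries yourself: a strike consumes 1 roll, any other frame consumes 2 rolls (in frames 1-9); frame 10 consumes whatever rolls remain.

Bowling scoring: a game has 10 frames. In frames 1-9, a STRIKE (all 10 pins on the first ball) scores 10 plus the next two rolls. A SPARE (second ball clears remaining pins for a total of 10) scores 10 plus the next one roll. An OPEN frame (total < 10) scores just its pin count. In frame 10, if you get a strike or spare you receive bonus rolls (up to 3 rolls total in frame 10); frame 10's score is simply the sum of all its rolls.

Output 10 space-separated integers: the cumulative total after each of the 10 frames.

Frame 1: OPEN (2+0=2). Cumulative: 2
Frame 2: SPARE (7+3=10). 10 + next roll (6) = 16. Cumulative: 18
Frame 3: OPEN (6+0=6). Cumulative: 24
Frame 4: STRIKE. 10 + next two rolls (8+2) = 20. Cumulative: 44
Frame 5: SPARE (8+2=10). 10 + next roll (7) = 17. Cumulative: 61
Frame 6: OPEN (7+2=9). Cumulative: 70
Frame 7: STRIKE. 10 + next two rolls (3+4) = 17. Cumulative: 87
Frame 8: OPEN (3+4=7). Cumulative: 94
Frame 9: OPEN (1+5=6). Cumulative: 100
Frame 10: SPARE. Sum of all frame-10 rolls (5+5+9) = 19. Cumulative: 119

Answer: 2 18 24 44 61 70 87 94 100 119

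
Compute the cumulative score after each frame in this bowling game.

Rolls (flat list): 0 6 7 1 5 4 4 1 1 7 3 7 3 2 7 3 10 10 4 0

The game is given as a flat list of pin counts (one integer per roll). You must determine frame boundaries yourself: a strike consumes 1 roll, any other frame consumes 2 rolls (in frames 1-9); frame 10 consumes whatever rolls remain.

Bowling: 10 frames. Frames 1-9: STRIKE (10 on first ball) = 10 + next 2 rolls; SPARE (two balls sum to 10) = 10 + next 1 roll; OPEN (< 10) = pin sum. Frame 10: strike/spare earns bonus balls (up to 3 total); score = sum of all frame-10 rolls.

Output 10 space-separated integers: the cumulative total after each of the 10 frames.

Answer: 6 14 23 28 36 49 54 74 98 112

Derivation:
Frame 1: OPEN (0+6=6). Cumulative: 6
Frame 2: OPEN (7+1=8). Cumulative: 14
Frame 3: OPEN (5+4=9). Cumulative: 23
Frame 4: OPEN (4+1=5). Cumulative: 28
Frame 5: OPEN (1+7=8). Cumulative: 36
Frame 6: SPARE (3+7=10). 10 + next roll (3) = 13. Cumulative: 49
Frame 7: OPEN (3+2=5). Cumulative: 54
Frame 8: SPARE (7+3=10). 10 + next roll (10) = 20. Cumulative: 74
Frame 9: STRIKE. 10 + next two rolls (10+4) = 24. Cumulative: 98
Frame 10: STRIKE. Sum of all frame-10 rolls (10+4+0) = 14. Cumulative: 112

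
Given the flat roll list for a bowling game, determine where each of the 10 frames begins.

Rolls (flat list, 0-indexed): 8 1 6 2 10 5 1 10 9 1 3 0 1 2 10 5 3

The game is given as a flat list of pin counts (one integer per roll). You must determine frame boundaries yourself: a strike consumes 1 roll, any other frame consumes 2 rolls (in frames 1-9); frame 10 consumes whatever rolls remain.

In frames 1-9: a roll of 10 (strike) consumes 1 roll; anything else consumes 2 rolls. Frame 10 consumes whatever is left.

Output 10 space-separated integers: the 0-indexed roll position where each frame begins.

Answer: 0 2 4 5 7 8 10 12 14 15

Derivation:
Frame 1 starts at roll index 0: rolls=8,1 (sum=9), consumes 2 rolls
Frame 2 starts at roll index 2: rolls=6,2 (sum=8), consumes 2 rolls
Frame 3 starts at roll index 4: roll=10 (strike), consumes 1 roll
Frame 4 starts at roll index 5: rolls=5,1 (sum=6), consumes 2 rolls
Frame 5 starts at roll index 7: roll=10 (strike), consumes 1 roll
Frame 6 starts at roll index 8: rolls=9,1 (sum=10), consumes 2 rolls
Frame 7 starts at roll index 10: rolls=3,0 (sum=3), consumes 2 rolls
Frame 8 starts at roll index 12: rolls=1,2 (sum=3), consumes 2 rolls
Frame 9 starts at roll index 14: roll=10 (strike), consumes 1 roll
Frame 10 starts at roll index 15: 2 remaining rolls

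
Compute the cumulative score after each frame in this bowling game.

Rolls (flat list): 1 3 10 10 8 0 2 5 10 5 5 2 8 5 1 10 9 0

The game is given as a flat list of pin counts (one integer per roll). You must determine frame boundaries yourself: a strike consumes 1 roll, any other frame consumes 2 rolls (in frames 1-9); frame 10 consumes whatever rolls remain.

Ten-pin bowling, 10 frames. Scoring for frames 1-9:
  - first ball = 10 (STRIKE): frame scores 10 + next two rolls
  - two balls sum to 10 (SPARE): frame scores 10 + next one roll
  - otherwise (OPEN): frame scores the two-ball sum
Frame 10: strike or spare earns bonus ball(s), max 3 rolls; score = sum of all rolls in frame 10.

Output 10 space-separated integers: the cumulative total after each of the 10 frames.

Frame 1: OPEN (1+3=4). Cumulative: 4
Frame 2: STRIKE. 10 + next two rolls (10+8) = 28. Cumulative: 32
Frame 3: STRIKE. 10 + next two rolls (8+0) = 18. Cumulative: 50
Frame 4: OPEN (8+0=8). Cumulative: 58
Frame 5: OPEN (2+5=7). Cumulative: 65
Frame 6: STRIKE. 10 + next two rolls (5+5) = 20. Cumulative: 85
Frame 7: SPARE (5+5=10). 10 + next roll (2) = 12. Cumulative: 97
Frame 8: SPARE (2+8=10). 10 + next roll (5) = 15. Cumulative: 112
Frame 9: OPEN (5+1=6). Cumulative: 118
Frame 10: STRIKE. Sum of all frame-10 rolls (10+9+0) = 19. Cumulative: 137

Answer: 4 32 50 58 65 85 97 112 118 137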